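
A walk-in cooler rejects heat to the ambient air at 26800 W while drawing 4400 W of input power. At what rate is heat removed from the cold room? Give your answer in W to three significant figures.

For a cyclic device the first law requires Q̇_H = Q̇_C + Ẇ.
Q̇_C = Q̇_H − Ẇ = 22400 W.

22400 W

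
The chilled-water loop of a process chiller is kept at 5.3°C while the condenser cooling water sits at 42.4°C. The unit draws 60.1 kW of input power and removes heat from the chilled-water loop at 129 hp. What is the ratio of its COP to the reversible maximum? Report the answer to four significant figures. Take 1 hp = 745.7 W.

Converting, Q̇_C = 129.0 hp = 96.20 kW, so COP_actual = Q̇_C/Ẇ = 96.20/60.10 = 1.601.
In absolute terms T_C = 278.45 K and T_H = 315.55 K, so ΔT = 37.10 K.
COP_Carnot = T_C/ΔT = 278.45/37.10 = 7.505.
η_II = COP_actual/COP_Carnot = 1.601/7.505 = 0.2133.

0.2133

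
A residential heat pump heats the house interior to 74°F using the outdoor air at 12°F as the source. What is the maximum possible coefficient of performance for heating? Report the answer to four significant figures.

In absolute terms T_C = 262.04 K and T_H = 296.48 K, so ΔT = 34.44 K.
For a reversible cycle, COP_Carnot = T_H/ΔT = 296.48/34.44 = 8.608.

8.608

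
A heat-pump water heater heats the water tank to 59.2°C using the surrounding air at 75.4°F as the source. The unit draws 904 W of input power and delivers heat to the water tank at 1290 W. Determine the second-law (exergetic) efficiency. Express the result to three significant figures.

0.151

COP_actual = Q̇_H/Ẇ = 1290/904.0 = 1.427.
In absolute terms T_C = 297.26 K and T_H = 332.35 K, so ΔT = 35.09 K.
COP_Carnot = T_H/ΔT = 332.35/35.09 = 9.472.
η_II = COP_actual/COP_Carnot = 1.427/9.472 = 0.1507.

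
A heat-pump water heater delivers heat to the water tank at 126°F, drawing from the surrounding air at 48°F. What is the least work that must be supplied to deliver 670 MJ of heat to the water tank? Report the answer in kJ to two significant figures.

In absolute terms T_C = 282.04 K and T_H = 325.37 K, so ΔT = 43.33 K.
The reversible limit is COP_HP = T_H/ΔT = 7.509, so W_min = Q_H/COP = Q_H·ΔT/T_H.
W_min = 670.0 × 43.33/325.37 = 89.23 MJ = 89230 kJ.

89000 kJ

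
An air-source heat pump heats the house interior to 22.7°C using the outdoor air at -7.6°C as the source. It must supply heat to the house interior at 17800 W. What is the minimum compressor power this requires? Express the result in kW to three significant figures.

In absolute terms T_C = 265.55 K and T_H = 295.85 K, so ΔT = 30.30 K.
COP_Carnot = T_H/ΔT = 295.85/30.30 = 9.764.
Ẇ_min = Q̇/COP_Carnot = 17800/9.764 = 1823 W = 1.823 kW.

1.82 kW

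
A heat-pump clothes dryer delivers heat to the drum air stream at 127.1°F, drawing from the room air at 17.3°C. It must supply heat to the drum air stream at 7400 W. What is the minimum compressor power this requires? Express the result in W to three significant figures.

In absolute terms T_C = 290.45 K and T_H = 325.98 K, so ΔT = 35.53 K.
COP_Carnot = T_H/ΔT = 325.98/35.53 = 9.174.
Ẇ_min = Q̇/COP_Carnot = 7400/9.174 = 806.6 W.

807 W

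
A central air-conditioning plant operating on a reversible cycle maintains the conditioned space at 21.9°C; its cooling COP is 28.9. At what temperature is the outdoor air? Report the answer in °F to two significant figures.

COP_R = T_C/(T_H − T_C) gives T_H − T_C = T_C/COP.
With T_C = 295.05 K, T_H = 295.05 × (1 + 1/28.9) = 305.26 K.
Converting, 305.26 K = 89.80°F.

90 °F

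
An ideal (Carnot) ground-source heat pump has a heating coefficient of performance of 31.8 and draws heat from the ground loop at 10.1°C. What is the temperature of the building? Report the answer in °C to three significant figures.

19.3 °C

COP_HP = T_H/(T_H − T_C) rearranges to T_H = COP·T_C/(COP − 1).
With T_C = 283.25 K, T_H = 31.8 × 283.25/30.80 = 292.45 K.
Converting, 292.45 K = 19.30°C.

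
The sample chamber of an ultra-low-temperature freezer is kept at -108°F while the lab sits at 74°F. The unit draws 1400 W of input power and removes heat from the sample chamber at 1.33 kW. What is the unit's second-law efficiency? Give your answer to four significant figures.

0.4917

Converting, Q̇_C = 1.330 kW = 1330 W, so COP_actual = Q̇_C/Ẇ = 1330/1400 = 0.9500.
In absolute terms T_C = 195.37 K and T_H = 296.48 K, so ΔT = 101.1 K.
COP_Carnot = T_C/ΔT = 195.37/101.1 = 1.932.
η_II = COP_actual/COP_Carnot = 0.9500/1.932 = 0.4917.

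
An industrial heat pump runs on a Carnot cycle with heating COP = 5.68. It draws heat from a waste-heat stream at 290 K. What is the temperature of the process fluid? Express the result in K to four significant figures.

COP_HP = T_H/(T_H − T_C) rearranges to T_H = COP·T_C/(COP − 1).
With T_C = 290.00 K, T_H = 5.68 × 290.00/4.680 = 351.97 K.

352.0 K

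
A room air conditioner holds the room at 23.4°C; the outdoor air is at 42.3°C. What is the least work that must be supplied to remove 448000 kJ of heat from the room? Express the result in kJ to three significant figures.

In absolute terms T_C = 296.55 K and T_H = 315.45 K, so ΔT = 18.90 K.
The reversible limit is COP_R = T_C/ΔT = 15.69, so W_min = Q_C/COP = Q_C·ΔT/T_C.
W_min = 448000 × 18.90/296.55 = 28550 kJ.

28600 kJ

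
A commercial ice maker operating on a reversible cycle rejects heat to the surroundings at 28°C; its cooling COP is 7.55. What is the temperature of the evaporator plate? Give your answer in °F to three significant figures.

19.0 °F

For a Carnot refrigerator COP_R = T_C/(T_H − T_C), so T_C = COP·T_H/(1 + COP).
With T_H = 301.15 K, T_C = 7.55 × 301.15/8.550 = 265.93 K.
Converting, 265.93 K = 19.00°F.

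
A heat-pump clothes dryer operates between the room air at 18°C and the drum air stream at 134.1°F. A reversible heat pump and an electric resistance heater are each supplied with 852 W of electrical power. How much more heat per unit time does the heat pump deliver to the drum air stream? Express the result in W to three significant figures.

In absolute terms T_C = 291.15 K and T_H = 329.87 K, so ΔT = 38.72 K.
COP_Carnot = T_H/ΔT = 329.87/38.72 = 8.519.
The heat pump delivers Q̇_H = COP × Ẇ = 7258 W; the resistance heater delivers Ẇ = 852.0 W.
Extra = (COP − 1)·Ẇ = 6406 W.

6410 W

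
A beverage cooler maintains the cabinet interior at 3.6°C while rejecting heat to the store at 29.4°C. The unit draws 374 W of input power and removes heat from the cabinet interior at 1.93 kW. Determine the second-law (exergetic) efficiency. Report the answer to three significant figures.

Converting, Q̇_C = 1.930 kW = 1930 W, so COP_actual = Q̇_C/Ẇ = 1930/374.0 = 5.160.
In absolute terms T_C = 276.75 K and T_H = 302.55 K, so ΔT = 25.80 K.
COP_Carnot = T_C/ΔT = 276.75/25.80 = 10.73.
η_II = COP_actual/COP_Carnot = 5.160/10.73 = 0.4811.

0.481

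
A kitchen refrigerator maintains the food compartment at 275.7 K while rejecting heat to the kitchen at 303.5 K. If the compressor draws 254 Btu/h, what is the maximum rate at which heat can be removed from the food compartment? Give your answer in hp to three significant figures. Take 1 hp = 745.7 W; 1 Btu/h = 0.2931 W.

The reservoir spacing is ΔT = 303.5 − 275.7 = 27.80 K.
COP_Carnot = T_C/ΔT = 275.70/27.80 = 9.917.
Q̇_max = COP_Carnot × Ẇ = 9.917 × 254.0 Btu/h = 2519 Btu/h = 0.9901 hp.

0.990 hp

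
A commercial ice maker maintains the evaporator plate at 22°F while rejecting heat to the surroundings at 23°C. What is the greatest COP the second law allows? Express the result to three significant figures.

In absolute terms T_C = 267.59 K and T_H = 296.15 K, so ΔT = 28.56 K.
For a reversible cycle, COP_Carnot = T_C/ΔT = 267.59/28.56 = 9.371.

9.37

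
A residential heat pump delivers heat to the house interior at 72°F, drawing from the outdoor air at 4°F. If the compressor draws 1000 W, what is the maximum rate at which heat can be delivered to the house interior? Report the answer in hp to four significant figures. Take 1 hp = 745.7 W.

In absolute terms T_C = 257.59 K and T_H = 295.37 K, so ΔT = 37.78 K.
COP_Carnot = T_H/ΔT = 295.37/37.78 = 7.819.
Q̇_max = COP_Carnot × Ẇ = 7.819 × 1000 W = 7819 W = 10.49 hp.

10.49 hp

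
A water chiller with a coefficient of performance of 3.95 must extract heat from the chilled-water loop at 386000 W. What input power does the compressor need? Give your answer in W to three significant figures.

Ẇ = Q̇_C/COP = 386000/3.95 = 97720 W.

97700 W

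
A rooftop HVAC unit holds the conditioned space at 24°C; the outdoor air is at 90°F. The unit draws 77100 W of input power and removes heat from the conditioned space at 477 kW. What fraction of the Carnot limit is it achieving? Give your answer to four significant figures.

0.1712

Converting, Q̇_C = 477.0 kW = 477000 W, so COP_actual = Q̇_C/Ẇ = 477000/77100 = 6.187.
In absolute terms T_C = 297.15 K and T_H = 305.37 K, so ΔT = 8.222 K.
COP_Carnot = T_C/ΔT = 297.15/8.222 = 36.14.
η_II = COP_actual/COP_Carnot = 6.187/36.14 = 0.1712.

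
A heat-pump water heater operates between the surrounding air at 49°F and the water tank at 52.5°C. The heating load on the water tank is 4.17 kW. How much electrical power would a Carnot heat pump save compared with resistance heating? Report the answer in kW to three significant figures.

In absolute terms T_C = 282.59 K and T_H = 325.65 K, so ΔT = 43.06 K.
COP_Carnot = T_H/ΔT = 325.65/43.06 = 7.563.
Resistance heating needs Ẇ_res = Q̇_H = 4.170 kW; the reversible heat pump needs only Ẇ_hp = Q̇_H/COP = 0.5513 kW.
Saving = 4.170 − 0.5513 = 3.619 kW.

3.62 kW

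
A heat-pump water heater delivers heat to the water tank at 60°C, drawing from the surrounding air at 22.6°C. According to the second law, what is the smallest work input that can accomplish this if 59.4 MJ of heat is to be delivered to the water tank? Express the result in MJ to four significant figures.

6.668 MJ

In absolute terms T_C = 295.75 K and T_H = 333.15 K, so ΔT = 37.40 K.
The reversible limit is COP_HP = T_H/ΔT = 8.908, so W_min = Q_H/COP = Q_H·ΔT/T_H.
W_min = 59.40 × 37.40/333.15 = 6.668 MJ.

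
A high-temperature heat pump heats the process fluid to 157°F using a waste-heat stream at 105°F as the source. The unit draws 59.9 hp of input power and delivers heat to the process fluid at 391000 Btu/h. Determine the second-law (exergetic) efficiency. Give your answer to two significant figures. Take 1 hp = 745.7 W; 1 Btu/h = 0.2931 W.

0.22

Converting, Q̇_H = 391000 Btu/h = 153.7 hp, so COP_actual = Q̇_H/Ẇ = 153.7/59.90 = 2.566.
In absolute terms T_C = 313.71 K and T_H = 342.59 K, so ΔT = 28.89 K.
COP_Carnot = T_H/ΔT = 342.59/28.89 = 11.86.
η_II = COP_actual/COP_Carnot = 2.566/11.86 = 0.2163.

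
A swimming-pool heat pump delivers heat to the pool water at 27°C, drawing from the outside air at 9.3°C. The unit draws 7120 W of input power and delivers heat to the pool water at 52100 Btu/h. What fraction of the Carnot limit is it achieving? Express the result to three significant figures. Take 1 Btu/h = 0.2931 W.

0.126

Converting, Q̇_H = 52100 Btu/h = 15270 W, so COP_actual = Q̇_H/Ẇ = 15270/7120 = 2.145.
In absolute terms T_C = 282.45 K and T_H = 300.15 K, so ΔT = 17.70 K.
COP_Carnot = T_H/ΔT = 300.15/17.70 = 16.96.
η_II = COP_actual/COP_Carnot = 2.145/16.96 = 0.1265.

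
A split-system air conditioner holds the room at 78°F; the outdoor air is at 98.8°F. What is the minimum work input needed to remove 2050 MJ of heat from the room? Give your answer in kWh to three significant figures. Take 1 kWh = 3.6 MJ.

In absolute terms T_C = 298.71 K and T_H = 310.26 K, so ΔT = 11.56 K.
The reversible limit is COP_R = T_C/ΔT = 25.85, so W_min = Q_C/COP = Q_C·ΔT/T_C.
W_min = 2050 × 11.56/298.71 = 79.31 MJ = 22.03 kWh.

22.0 kWh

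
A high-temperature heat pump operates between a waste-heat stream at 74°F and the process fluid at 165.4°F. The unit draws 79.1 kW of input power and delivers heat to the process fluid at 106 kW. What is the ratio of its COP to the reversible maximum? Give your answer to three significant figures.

COP_actual = Q̇_H/Ẇ = 106.0/79.10 = 1.340.
In absolute terms T_C = 296.48 K and T_H = 347.26 K, so ΔT = 50.78 K.
COP_Carnot = T_H/ΔT = 347.26/50.78 = 6.839.
η_II = COP_actual/COP_Carnot = 1.340/6.839 = 0.1960.

0.196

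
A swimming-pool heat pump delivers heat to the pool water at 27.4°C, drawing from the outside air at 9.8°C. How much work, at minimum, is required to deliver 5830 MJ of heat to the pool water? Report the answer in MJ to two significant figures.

In absolute terms T_C = 282.95 K and T_H = 300.55 K, so ΔT = 17.60 K.
The reversible limit is COP_HP = T_H/ΔT = 17.08, so W_min = Q_H/COP = Q_H·ΔT/T_H.
W_min = 5830 × 17.60/300.55 = 341.4 MJ.

340 MJ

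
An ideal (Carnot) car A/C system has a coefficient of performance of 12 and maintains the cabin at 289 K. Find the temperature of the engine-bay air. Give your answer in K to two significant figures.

310 K

COP_R = T_C/(T_H − T_C) gives T_H − T_C = T_C/COP.
With T_C = 289.00 K, T_H = 289.00 × (1 + 1/12) = 313.08 K.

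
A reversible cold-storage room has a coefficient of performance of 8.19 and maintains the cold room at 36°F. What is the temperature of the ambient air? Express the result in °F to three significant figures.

COP_R = T_C/(T_H − T_C) gives T_H − T_C = T_C/COP.
With T_C = 275.37 K, T_H = 275.37 × (1 + 1/8.19) = 309.00 K.
Converting, 309.00 K = 96.52°F.

96.5 °F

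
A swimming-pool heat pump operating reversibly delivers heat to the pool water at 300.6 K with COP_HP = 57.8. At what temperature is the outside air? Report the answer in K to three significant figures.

295 K

COP_HP = T_H/(T_H − T_C) gives T_H − T_C = T_H/COP.
With T_H = 300.60 K, T_C = 300.60 × (1 − 1/57.8) = 295.40 K.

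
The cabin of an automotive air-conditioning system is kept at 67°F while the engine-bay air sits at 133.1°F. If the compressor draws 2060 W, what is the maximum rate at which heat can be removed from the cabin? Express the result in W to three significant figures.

In absolute terms T_C = 292.59 K and T_H = 329.32 K, so ΔT = 36.72 K.
COP_Carnot = T_C/ΔT = 292.59/36.72 = 7.968.
Q̇_max = COP_Carnot × Ẇ = 7.968 × 2060 W = 16410 W.

16400 W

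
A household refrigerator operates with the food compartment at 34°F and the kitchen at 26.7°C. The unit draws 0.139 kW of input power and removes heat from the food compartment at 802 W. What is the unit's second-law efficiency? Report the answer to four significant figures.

Converting, Q̇_C = 802.0 W = 0.8020 kW, so COP_actual = Q̇_C/Ẇ = 0.8020/0.1390 = 5.770.
In absolute terms T_C = 274.26 K and T_H = 299.85 K, so ΔT = 25.59 K.
COP_Carnot = T_C/ΔT = 274.26/25.59 = 10.72.
η_II = COP_actual/COP_Carnot = 5.770/10.72 = 0.5383.

0.5383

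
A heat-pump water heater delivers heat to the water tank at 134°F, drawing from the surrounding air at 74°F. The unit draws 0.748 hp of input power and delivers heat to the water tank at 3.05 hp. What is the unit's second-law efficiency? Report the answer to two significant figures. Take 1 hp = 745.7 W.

0.41

COP_actual = Q̇_H/Ẇ = 3.050/0.7480 = 4.078.
In absolute terms T_C = 296.48 K and T_H = 329.82 K, so ΔT = 33.33 K.
COP_Carnot = T_H/ΔT = 329.82/33.33 = 9.895.
η_II = COP_actual/COP_Carnot = 4.078/9.895 = 0.4121.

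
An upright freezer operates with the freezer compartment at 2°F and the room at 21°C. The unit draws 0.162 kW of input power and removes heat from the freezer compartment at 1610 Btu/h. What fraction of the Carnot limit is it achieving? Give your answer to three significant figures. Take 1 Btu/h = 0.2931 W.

Converting, Q̇_C = 1610 Btu/h = 0.4719 kW, so COP_actual = Q̇_C/Ẇ = 0.4719/0.1620 = 2.913.
In absolute terms T_C = 256.48 K and T_H = 294.15 K, so ΔT = 37.67 K.
COP_Carnot = T_C/ΔT = 256.48/37.67 = 6.809.
η_II = COP_actual/COP_Carnot = 2.913/6.809 = 0.4278.

0.428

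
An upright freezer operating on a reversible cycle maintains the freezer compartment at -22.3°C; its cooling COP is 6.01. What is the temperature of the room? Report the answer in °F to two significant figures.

67 °F

COP_R = T_C/(T_H − T_C) gives T_H − T_C = T_C/COP.
With T_C = 250.85 K, T_H = 250.85 × (1 + 1/6.01) = 292.59 K.
Converting, 292.59 K = 66.99°F.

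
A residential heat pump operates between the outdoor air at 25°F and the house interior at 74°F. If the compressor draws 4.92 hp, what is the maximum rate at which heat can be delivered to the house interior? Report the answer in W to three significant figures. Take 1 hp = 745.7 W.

In absolute terms T_C = 269.26 K and T_H = 296.48 K, so ΔT = 27.22 K.
COP_Carnot = T_H/ΔT = 296.48/27.22 = 10.89.
Q̇_max = COP_Carnot × Ẇ = 10.89 × 4.920 hp = 53.58 hp = 39960 W.

40000 W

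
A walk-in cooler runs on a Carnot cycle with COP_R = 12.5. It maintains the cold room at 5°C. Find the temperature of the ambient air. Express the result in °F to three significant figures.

81.1 °F

COP_R = T_C/(T_H − T_C) gives T_H − T_C = T_C/COP.
With T_C = 278.15 K, T_H = 278.15 × (1 + 1/12.5) = 300.40 K.
Converting, 300.40 K = 81.05°F.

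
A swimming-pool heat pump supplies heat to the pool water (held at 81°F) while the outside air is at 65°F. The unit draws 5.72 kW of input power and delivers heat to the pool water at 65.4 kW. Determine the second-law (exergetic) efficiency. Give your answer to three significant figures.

0.338

COP_actual = Q̇_H/Ẇ = 65.40/5.720 = 11.43.
In absolute terms T_C = 291.48 K and T_H = 300.37 K, so ΔT = 8.889 K.
COP_Carnot = T_H/ΔT = 300.37/8.889 = 33.79.
η_II = COP_actual/COP_Carnot = 11.43/33.79 = 0.3384.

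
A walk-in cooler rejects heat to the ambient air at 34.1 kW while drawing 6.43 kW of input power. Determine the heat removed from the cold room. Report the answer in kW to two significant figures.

For a cyclic device the first law requires Q̇_H = Q̇_C + Ẇ.
Q̇_C = Q̇_H − Ẇ = 27.67 kW.

28 kW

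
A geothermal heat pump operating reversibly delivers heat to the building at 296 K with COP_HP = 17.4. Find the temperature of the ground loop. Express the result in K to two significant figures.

COP_HP = T_H/(T_H − T_C) gives T_H − T_C = T_H/COP.
With T_H = 296.00 K, T_C = 296.00 × (1 − 1/17.4) = 278.99 K.

280 K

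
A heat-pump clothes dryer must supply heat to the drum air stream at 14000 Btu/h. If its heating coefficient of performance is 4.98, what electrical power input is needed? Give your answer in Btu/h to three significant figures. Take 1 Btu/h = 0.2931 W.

Ẇ = Q̇_H/COP_HP = 14000/4.98 = 2811 Btu/h.

2810 Btu/h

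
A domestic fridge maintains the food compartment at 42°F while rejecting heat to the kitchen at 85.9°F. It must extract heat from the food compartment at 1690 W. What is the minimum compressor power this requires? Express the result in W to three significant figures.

148 W

In absolute terms T_C = 278.71 K and T_H = 303.09 K, so ΔT = 24.39 K.
COP_Carnot = T_C/ΔT = 278.71/24.39 = 11.43.
Ẇ_min = Q̇/COP_Carnot = 1690/11.43 = 147.9 W.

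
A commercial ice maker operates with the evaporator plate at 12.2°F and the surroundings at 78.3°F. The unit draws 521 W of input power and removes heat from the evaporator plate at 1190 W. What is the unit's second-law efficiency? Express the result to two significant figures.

COP_actual = Q̇_C/Ẇ = 1190/521.0 = 2.284.
In absolute terms T_C = 262.15 K and T_H = 298.87 K, so ΔT = 36.72 K.
COP_Carnot = T_C/ΔT = 262.15/36.72 = 7.139.
η_II = COP_actual/COP_Carnot = 2.284/7.139 = 0.3200.

0.32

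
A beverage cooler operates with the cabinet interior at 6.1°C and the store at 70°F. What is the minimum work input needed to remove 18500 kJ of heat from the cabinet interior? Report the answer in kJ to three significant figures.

994 kJ

In absolute terms T_C = 279.25 K and T_H = 294.26 K, so ΔT = 15.01 K.
The reversible limit is COP_R = T_C/ΔT = 18.60, so W_min = Q_C/COP = Q_C·ΔT/T_C.
W_min = 18500 × 15.01/279.25 = 994.5 kJ.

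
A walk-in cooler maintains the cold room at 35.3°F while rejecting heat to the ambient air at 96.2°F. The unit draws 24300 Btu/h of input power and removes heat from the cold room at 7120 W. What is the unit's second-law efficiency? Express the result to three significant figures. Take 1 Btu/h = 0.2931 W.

0.123

Converting, Q̇_C = 7120 W = 24290 Btu/h, so COP_actual = Q̇_C/Ẇ = 24290/24300 = 0.9997.
In absolute terms T_C = 274.98 K and T_H = 308.82 K, so ΔT = 33.83 K.
COP_Carnot = T_C/ΔT = 274.98/33.83 = 8.128.
η_II = COP_actual/COP_Carnot = 0.9997/8.128 = 0.1230.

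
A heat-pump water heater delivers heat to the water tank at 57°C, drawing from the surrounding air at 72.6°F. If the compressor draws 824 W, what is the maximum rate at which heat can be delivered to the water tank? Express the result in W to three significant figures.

In absolute terms T_C = 295.71 K and T_H = 330.15 K, so ΔT = 34.44 K.
COP_Carnot = T_H/ΔT = 330.15/34.44 = 9.585.
Q̇_max = COP_Carnot × Ẇ = 9.585 × 824.0 W = 7898 W.

7900 W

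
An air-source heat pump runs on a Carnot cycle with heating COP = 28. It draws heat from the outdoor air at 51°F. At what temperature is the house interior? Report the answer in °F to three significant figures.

69.9 °F

COP_HP = T_H/(T_H − T_C) rearranges to T_H = COP·T_C/(COP − 1).
With T_C = 283.71 K, T_H = 28 × 283.71/27.00 = 294.21 K.
Converting, 294.21 K = 69.91°F.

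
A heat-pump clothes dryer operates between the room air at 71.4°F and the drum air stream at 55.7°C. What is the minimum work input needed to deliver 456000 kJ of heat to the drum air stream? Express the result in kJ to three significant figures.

In absolute terms T_C = 295.04 K and T_H = 328.85 K, so ΔT = 33.81 K.
The reversible limit is COP_HP = T_H/ΔT = 9.726, so W_min = Q_H/COP = Q_H·ΔT/T_H.
W_min = 456000 × 33.81/328.85 = 46880 kJ.

46900 kJ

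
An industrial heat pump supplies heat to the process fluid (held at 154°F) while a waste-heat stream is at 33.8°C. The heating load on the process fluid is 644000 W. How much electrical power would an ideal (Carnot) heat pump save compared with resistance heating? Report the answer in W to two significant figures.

580000 W

In absolute terms T_C = 306.95 K and T_H = 340.93 K, so ΔT = 33.98 K.
COP_Carnot = T_H/ΔT = 340.93/33.98 = 10.03.
Resistance heating needs Ẇ_res = Q̇_H = 644000 W; the reversible heat pump needs only Ẇ_hp = Q̇_H/COP = 64180 W.
Saving = 644000 − 64180 = 579800 W.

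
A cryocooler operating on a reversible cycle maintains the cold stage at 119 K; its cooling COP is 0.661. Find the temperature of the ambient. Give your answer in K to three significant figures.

COP_R = T_C/(T_H − T_C) gives T_H − T_C = T_C/COP.
With T_C = 119.00 K, T_H = 119.00 × (1 + 1/0.661) = 299.03 K.

299 K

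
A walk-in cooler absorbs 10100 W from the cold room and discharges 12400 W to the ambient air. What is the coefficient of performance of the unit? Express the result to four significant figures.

4.391

The first law gives Q̇_H = Q̇_C + Ẇ, so the three rates are Q̇_C = 10100, Q̇_H = 12400, Ẇ = 2300 W.
COP_R = Q̇_C/Ẇ = 10100/2300 = 4.391.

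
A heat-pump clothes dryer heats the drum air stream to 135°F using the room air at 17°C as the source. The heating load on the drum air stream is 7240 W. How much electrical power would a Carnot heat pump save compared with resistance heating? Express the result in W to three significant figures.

6360 W

In absolute terms T_C = 290.15 K and T_H = 330.37 K, so ΔT = 40.22 K.
COP_Carnot = T_H/ΔT = 330.37/40.22 = 8.214.
Resistance heating needs Ẇ_res = Q̇_H = 7240 W; the reversible heat pump needs only Ẇ_hp = Q̇_H/COP = 881.5 W.
Saving = 7240 − 881.5 = 6359 W.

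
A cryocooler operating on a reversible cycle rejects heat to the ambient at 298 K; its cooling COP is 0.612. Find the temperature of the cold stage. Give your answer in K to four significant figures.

113.1 K

For a Carnot refrigerator COP_R = T_C/(T_H − T_C), so T_C = COP·T_H/(1 + COP).
With T_H = 298.00 K, T_C = 0.612 × 298.00/1.612 = 113.14 K.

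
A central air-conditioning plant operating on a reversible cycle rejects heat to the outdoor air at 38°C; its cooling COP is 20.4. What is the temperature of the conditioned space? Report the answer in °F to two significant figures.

74 °F

For a Carnot refrigerator COP_R = T_C/(T_H − T_C), so T_C = COP·T_H/(1 + COP).
With T_H = 311.15 K, T_C = 20.4 × 311.15/21.40 = 296.61 K.
Converting, 296.61 K = 74.23°F.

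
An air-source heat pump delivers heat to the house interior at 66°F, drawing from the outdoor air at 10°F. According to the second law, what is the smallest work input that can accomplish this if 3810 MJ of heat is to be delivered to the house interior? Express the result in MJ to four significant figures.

405.9 MJ

In absolute terms T_C = 260.93 K and T_H = 292.04 K, so ΔT = 31.11 K.
The reversible limit is COP_HP = T_H/ΔT = 9.387, so W_min = Q_H/COP = Q_H·ΔT/T_H.
W_min = 3810 × 31.11/292.04 = 405.9 MJ.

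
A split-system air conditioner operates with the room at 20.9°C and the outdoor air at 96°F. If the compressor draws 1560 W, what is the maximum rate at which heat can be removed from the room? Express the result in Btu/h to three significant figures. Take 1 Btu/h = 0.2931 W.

In absolute terms T_C = 294.05 K and T_H = 308.71 K, so ΔT = 14.66 K.
COP_Carnot = T_C/ΔT = 294.05/14.66 = 20.06.
Q̇_max = COP_Carnot × Ẇ = 20.06 × 1560 W = 31300 W = 106800 Btu/h.

107000 Btu/h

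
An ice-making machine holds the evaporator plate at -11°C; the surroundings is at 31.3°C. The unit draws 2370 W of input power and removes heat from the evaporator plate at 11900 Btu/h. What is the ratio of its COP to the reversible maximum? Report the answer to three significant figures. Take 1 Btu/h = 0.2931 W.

Converting, Q̇_C = 11900 Btu/h = 3488 W, so COP_actual = Q̇_C/Ẇ = 3488/2370 = 1.472.
In absolute terms T_C = 262.15 K and T_H = 304.45 K, so ΔT = 42.30 K.
COP_Carnot = T_C/ΔT = 262.15/42.30 = 6.197.
η_II = COP_actual/COP_Carnot = 1.472/6.197 = 0.2375.

0.237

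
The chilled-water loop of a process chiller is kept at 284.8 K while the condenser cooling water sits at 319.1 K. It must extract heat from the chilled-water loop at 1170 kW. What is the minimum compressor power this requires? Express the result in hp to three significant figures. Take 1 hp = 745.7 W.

189 hp

The reservoir spacing is ΔT = 319.1 − 284.8 = 34.30 K.
COP_Carnot = T_C/ΔT = 284.80/34.30 = 8.303.
Ẇ_min = Q̇/COP_Carnot = 1170/8.303 = 140.9 kW = 189.0 hp.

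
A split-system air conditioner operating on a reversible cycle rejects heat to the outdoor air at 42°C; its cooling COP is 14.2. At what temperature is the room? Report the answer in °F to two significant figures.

For a Carnot refrigerator COP_R = T_C/(T_H − T_C), so T_C = COP·T_H/(1 + COP).
With T_H = 315.15 K, T_C = 14.2 × 315.15/15.20 = 294.42 K.
Converting, 294.42 K = 70.28°F.

70 °F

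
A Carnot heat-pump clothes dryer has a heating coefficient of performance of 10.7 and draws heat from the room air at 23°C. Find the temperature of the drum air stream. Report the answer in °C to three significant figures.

53.5 °C

COP_HP = T_H/(T_H − T_C) rearranges to T_H = COP·T_C/(COP − 1).
With T_C = 296.15 K, T_H = 10.7 × 296.15/9.700 = 326.68 K.
Converting, 326.68 K = 53.53°C.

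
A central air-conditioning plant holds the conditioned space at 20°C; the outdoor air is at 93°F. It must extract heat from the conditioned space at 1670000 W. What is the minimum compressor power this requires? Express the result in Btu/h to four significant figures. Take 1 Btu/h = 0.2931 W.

269900 Btu/h

In absolute terms T_C = 293.15 K and T_H = 307.04 K, so ΔT = 13.89 K.
COP_Carnot = T_C/ΔT = 293.15/13.89 = 21.11.
Ẇ_min = Q̇/COP_Carnot = 1670000/21.11 = 79120 W = 269900 Btu/h.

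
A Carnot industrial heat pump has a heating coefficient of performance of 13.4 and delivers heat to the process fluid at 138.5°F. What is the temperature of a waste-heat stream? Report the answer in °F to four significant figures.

COP_HP = T_H/(T_H − T_C) gives T_H − T_C = T_H/COP.
With T_H = 332.32 K, T_C = 332.32 × (1 − 1/13.4) = 307.52 K.
Converting, 307.52 K = 93.86°F.

93.86 °F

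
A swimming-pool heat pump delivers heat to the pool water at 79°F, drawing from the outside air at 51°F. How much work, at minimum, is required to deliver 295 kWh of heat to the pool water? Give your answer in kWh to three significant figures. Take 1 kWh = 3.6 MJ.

In absolute terms T_C = 283.71 K and T_H = 299.26 K, so ΔT = 15.56 K.
The reversible limit is COP_HP = T_H/ΔT = 19.24, so W_min = Q_H/COP = Q_H·ΔT/T_H.
W_min = 295.0 × 15.56/299.26 = 15.33 kWh.

15.3 kWh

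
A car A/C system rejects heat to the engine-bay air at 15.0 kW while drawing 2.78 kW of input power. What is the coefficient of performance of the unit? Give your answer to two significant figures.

4.4

The first law gives Q̇_H = Q̇_C + Ẇ, so the three rates are Q̇_C = 12.22, Q̇_H = 15.00, Ẇ = 2.780 kW.
COP_R = Q̇_C/Ẇ = 12.22/2.780 = 4.396.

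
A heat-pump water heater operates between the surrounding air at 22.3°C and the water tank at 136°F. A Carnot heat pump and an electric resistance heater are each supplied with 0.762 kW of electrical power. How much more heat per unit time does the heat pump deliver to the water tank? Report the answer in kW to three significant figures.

6.35 kW

In absolute terms T_C = 295.45 K and T_H = 330.93 K, so ΔT = 35.48 K.
COP_Carnot = T_H/ΔT = 330.93/35.48 = 9.328.
The heat pump delivers Q̇_H = COP × Ẇ = 7.108 kW; the resistance heater delivers Ẇ = 0.7620 kW.
Extra = (COP − 1)·Ẇ = 6.346 kW.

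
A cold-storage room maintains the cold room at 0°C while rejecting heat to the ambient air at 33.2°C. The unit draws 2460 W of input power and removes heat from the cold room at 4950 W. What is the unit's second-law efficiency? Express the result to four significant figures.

COP_actual = Q̇_C/Ẇ = 4950/2460 = 2.012.
In absolute terms T_C = 273.15 K and T_H = 306.35 K, so ΔT = 33.20 K.
COP_Carnot = T_C/ΔT = 273.15/33.20 = 8.227.
η_II = COP_actual/COP_Carnot = 2.012/8.227 = 0.2446.

0.2446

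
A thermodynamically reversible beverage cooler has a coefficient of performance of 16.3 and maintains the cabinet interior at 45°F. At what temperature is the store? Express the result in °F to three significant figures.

COP_R = T_C/(T_H − T_C) gives T_H − T_C = T_C/COP.
With T_C = 280.37 K, T_H = 280.37 × (1 + 1/16.3) = 297.57 K.
Converting, 297.57 K = 75.96°F.

76.0 °F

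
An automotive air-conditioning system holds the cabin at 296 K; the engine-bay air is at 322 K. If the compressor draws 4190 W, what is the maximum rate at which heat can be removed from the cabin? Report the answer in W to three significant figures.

47700 W

The reservoir spacing is ΔT = 322 − 296 = 26.00 K.
COP_Carnot = T_C/ΔT = 296.00/26.00 = 11.38.
Q̇_max = COP_Carnot × Ẇ = 11.38 × 4190 W = 47700 W.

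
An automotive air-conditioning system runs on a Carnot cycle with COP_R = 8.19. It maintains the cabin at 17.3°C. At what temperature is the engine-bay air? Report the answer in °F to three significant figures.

COP_R = T_C/(T_H − T_C) gives T_H − T_C = T_C/COP.
With T_C = 290.45 K, T_H = 290.45 × (1 + 1/8.19) = 325.91 K.
Converting, 325.91 K = 126.98°F.

127 °F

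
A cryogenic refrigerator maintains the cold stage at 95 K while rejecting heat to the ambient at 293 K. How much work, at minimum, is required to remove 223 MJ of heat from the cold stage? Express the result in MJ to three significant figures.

The reservoir spacing is ΔT = 293 − 95 = 198.0 K.
The reversible limit is COP_R = T_C/ΔT = 0.4798, so W_min = Q_C/COP = Q_C·ΔT/T_C.
W_min = 223.0 × 198.0/95.00 = 464.8 MJ.

465 MJ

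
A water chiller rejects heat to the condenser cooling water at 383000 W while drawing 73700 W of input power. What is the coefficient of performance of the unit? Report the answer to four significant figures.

4.197

The first law gives Q̇_H = Q̇_C + Ẇ, so the three rates are Q̇_C = 309300, Q̇_H = 383000, Ẇ = 73700 W.
COP_R = Q̇_C/Ẇ = 309300/73700 = 4.197.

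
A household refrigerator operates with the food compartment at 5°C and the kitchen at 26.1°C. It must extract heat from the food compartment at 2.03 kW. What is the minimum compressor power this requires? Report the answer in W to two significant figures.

150 W

In absolute terms T_C = 278.15 K and T_H = 299.25 K, so ΔT = 21.10 K.
COP_Carnot = T_C/ΔT = 278.15/21.10 = 13.18.
Ẇ_min = Q̇/COP_Carnot = 2.030/13.18 = 0.1540 kW = 154.0 W.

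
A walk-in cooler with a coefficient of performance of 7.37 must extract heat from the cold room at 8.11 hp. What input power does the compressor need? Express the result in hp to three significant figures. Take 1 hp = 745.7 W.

Ẇ = Q̇_C/COP = 8.110/7.37 = 1.100 hp.

1.10 hp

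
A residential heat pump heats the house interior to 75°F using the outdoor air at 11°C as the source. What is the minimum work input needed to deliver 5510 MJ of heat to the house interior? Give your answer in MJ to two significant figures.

In absolute terms T_C = 284.15 K and T_H = 297.04 K, so ΔT = 12.89 K.
The reversible limit is COP_HP = T_H/ΔT = 23.05, so W_min = Q_H/COP = Q_H·ΔT/T_H.
W_min = 5510 × 12.89/297.04 = 239.1 MJ.

240 MJ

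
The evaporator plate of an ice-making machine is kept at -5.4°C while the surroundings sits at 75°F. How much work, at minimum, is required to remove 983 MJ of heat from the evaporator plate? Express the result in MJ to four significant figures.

107.5 MJ

In absolute terms T_C = 267.75 K and T_H = 297.04 K, so ΔT = 29.29 K.
The reversible limit is COP_R = T_C/ΔT = 9.142, so W_min = Q_C/COP = Q_C·ΔT/T_C.
W_min = 983.0 × 29.29/267.75 = 107.5 MJ.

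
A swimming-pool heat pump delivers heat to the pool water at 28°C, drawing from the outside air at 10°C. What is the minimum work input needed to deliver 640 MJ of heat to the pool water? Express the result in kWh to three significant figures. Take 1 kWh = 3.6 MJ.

10.6 kWh

In absolute terms T_C = 283.15 K and T_H = 301.15 K, so ΔT = 18.00 K.
The reversible limit is COP_HP = T_H/ΔT = 16.73, so W_min = Q_H/COP = Q_H·ΔT/T_H.
W_min = 640.0 × 18.00/301.15 = 38.25 MJ = 10.63 kWh.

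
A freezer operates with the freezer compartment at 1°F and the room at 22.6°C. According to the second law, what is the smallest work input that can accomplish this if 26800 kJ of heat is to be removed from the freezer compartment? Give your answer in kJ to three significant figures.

In absolute terms T_C = 255.93 K and T_H = 295.75 K, so ΔT = 39.82 K.
The reversible limit is COP_R = T_C/ΔT = 6.427, so W_min = Q_C/COP = Q_C·ΔT/T_C.
W_min = 26800 × 39.82/255.93 = 4170 kJ.

4170 kJ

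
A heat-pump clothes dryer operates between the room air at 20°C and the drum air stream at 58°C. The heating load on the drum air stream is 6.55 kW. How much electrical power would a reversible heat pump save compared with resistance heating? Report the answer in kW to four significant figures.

In absolute terms T_C = 293.15 K and T_H = 331.15 K, so ΔT = 38.00 K.
COP_Carnot = T_H/ΔT = 331.15/38.00 = 8.714.
Resistance heating needs Ẇ_res = Q̇_H = 6.550 kW; the reversible heat pump needs only Ẇ_hp = Q̇_H/COP = 0.7516 kW.
Saving = 6.550 − 0.7516 = 5.798 kW.

5.798 kW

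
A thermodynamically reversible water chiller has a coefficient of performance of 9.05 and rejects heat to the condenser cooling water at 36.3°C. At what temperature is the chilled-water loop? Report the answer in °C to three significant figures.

For a Carnot refrigerator COP_R = T_C/(T_H − T_C), so T_C = COP·T_H/(1 + COP).
With T_H = 309.45 K, T_C = 9.05 × 309.45/10.05 = 278.66 K.
Converting, 278.66 K = 5.51°C.

5.51 °C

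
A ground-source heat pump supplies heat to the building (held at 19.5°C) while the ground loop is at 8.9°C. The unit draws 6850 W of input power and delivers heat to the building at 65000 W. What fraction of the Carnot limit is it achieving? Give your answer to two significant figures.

COP_actual = Q̇_H/Ẇ = 65000/6850 = 9.489.
In absolute terms T_C = 282.05 K and T_H = 292.65 K, so ΔT = 10.60 K.
COP_Carnot = T_H/ΔT = 292.65/10.60 = 27.61.
η_II = COP_actual/COP_Carnot = 9.489/27.61 = 0.3437.

0.34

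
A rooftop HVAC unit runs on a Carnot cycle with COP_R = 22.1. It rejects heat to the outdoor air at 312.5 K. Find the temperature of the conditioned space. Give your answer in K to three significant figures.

For a Carnot refrigerator COP_R = T_C/(T_H − T_C), so T_C = COP·T_H/(1 + COP).
With T_H = 312.50 K, T_C = 22.1 × 312.50/23.10 = 298.97 K.

299 K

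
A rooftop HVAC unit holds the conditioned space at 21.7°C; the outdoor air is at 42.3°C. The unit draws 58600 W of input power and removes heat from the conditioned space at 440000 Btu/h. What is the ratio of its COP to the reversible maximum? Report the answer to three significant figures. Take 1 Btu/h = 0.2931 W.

0.154

Converting, Q̇_C = 440000 Btu/h = 129000 W, so COP_actual = Q̇_C/Ẇ = 129000/58600 = 2.201.
In absolute terms T_C = 294.85 K and T_H = 315.45 K, so ΔT = 20.60 K.
COP_Carnot = T_C/ΔT = 294.85/20.60 = 14.31.
η_II = COP_actual/COP_Carnot = 2.201/14.31 = 0.1538.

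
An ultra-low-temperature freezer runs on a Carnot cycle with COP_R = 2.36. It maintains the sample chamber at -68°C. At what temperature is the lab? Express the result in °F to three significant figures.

66.1 °F

COP_R = T_C/(T_H − T_C) gives T_H − T_C = T_C/COP.
With T_C = 205.15 K, T_H = 205.15 × (1 + 1/2.36) = 292.08 K.
Converting, 292.08 K = 66.07°F.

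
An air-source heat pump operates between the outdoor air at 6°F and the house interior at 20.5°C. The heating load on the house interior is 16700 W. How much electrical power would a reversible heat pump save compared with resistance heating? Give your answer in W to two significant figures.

15000 W

In absolute terms T_C = 258.71 K and T_H = 293.65 K, so ΔT = 34.94 K.
COP_Carnot = T_H/ΔT = 293.65/34.94 = 8.403.
Resistance heating needs Ẇ_res = Q̇_H = 16700 W; the reversible heat pump needs only Ẇ_hp = Q̇_H/COP = 1987 W.
Saving = 16700 − 1987 = 14710 W.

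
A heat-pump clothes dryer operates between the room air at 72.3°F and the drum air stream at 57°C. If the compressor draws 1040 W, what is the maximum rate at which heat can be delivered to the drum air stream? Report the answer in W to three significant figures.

In absolute terms T_C = 295.54 K and T_H = 330.15 K, so ΔT = 34.61 K.
COP_Carnot = T_H/ΔT = 330.15/34.61 = 9.539.
Q̇_max = COP_Carnot × Ẇ = 9.539 × 1040 W = 9920 W.

9920 W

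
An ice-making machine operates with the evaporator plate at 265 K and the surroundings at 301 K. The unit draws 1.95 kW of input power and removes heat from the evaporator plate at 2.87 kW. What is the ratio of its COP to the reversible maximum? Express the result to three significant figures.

COP_actual = Q̇_C/Ẇ = 2.870/1.950 = 1.472.
The reservoir spacing is ΔT = 301 − 265 = 36.00 K.
COP_Carnot = T_C/ΔT = 265.00/36.00 = 7.361.
η_II = COP_actual/COP_Carnot = 1.472/7.361 = 0.1999.

0.200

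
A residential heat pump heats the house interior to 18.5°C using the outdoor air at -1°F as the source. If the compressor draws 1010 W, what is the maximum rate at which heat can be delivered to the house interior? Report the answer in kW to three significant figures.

In absolute terms T_C = 254.82 K and T_H = 291.65 K, so ΔT = 36.83 K.
COP_Carnot = T_H/ΔT = 291.65/36.83 = 7.918.
Q̇_max = COP_Carnot × Ẇ = 7.918 × 1010 W = 7997 W = 7.997 kW.

8.00 kW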